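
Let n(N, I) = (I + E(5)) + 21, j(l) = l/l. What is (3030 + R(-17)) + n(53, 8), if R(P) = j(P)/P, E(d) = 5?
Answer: 52087/17 ≈ 3063.9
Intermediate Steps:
j(l) = 1
n(N, I) = 26 + I (n(N, I) = (I + 5) + 21 = (5 + I) + 21 = 26 + I)
R(P) = 1/P
(3030 + R(-17)) + n(53, 8) = (3030 + 1/(-17)) + (26 + 8) = (3030 - 1/17) + 34 = 51509/17 + 34 = 52087/17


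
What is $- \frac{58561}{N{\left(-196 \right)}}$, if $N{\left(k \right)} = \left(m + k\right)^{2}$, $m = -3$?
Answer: $- \frac{58561}{39601} \approx -1.4788$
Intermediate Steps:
$N{\left(k \right)} = \left(-3 + k\right)^{2}$
$- \frac{58561}{N{\left(-196 \right)}} = - \frac{58561}{\left(-3 - 196\right)^{2}} = - \frac{58561}{\left(-199\right)^{2}} = - \frac{58561}{39601}$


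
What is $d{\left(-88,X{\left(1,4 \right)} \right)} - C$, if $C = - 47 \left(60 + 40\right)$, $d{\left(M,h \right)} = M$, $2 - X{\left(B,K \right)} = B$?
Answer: $4612$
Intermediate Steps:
$X{\left(B,K \right)} = 2 - B$
$C = -4700$ ($C = \left(-47\right) 100 = -4700$)
$d{\left(-88,X{\left(1,4 \right)} \right)} - C = -88 - -4700 = -88 + 4700 = 4612$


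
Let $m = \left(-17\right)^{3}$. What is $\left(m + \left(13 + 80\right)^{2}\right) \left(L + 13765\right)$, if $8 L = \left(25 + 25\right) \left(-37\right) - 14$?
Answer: $50555552$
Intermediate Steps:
$L = -233$ ($L = \frac{\left(25 + 25\right) \left(-37\right) - 14}{8} = \frac{50 \left(-37\right) - 14}{8} = \frac{-1850 - 14}{8} = \frac{1}{8} \left(-1864\right) = -233$)
$m = -4913$
$\left(m + \left(13 + 80\right)^{2}\right) \left(L + 13765\right) = \left(-4913 + \left(13 + 80\right)^{2}\right) \left(-233 + 13765\right) = \left(-4913 + 93^{2}\right) 13532 = \left(-4913 + 8649\right) 13532 = 3736 \cdot 13532 = 50555552$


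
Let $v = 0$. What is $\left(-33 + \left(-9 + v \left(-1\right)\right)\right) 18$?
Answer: $-756$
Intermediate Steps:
$\left(-33 + \left(-9 + v \left(-1\right)\right)\right) 18 = \left(-33 + \left(-9 + 0 \left(-1\right)\right)\right) 18 = \left(-33 + \left(-9 + 0\right)\right) 18 = \left(-33 - 9\right) 18 = \left(-42\right) 18 = -756$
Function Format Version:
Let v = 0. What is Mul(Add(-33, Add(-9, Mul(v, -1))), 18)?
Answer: -756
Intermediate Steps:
Mul(Add(-33, Add(-9, Mul(v, -1))), 18) = Mul(Add(-33, Add(-9, Mul(0, -1))), 18) = Mul(Add(-33, Add(-9, 0)), 18) = Mul(Add(-33, -9), 18) = Mul(-42, 18) = -756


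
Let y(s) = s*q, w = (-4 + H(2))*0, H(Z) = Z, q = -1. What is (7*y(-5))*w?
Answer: 0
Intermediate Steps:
w = 0 (w = (-4 + 2)*0 = -2*0 = 0)
y(s) = -s (y(s) = s*(-1) = -s)
(7*y(-5))*w = (7*(-1*(-5)))*0 = (7*5)*0 = 35*0 = 0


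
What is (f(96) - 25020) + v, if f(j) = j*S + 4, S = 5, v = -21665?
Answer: -46201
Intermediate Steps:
f(j) = 4 + 5*j (f(j) = j*5 + 4 = 5*j + 4 = 4 + 5*j)
(f(96) - 25020) + v = ((4 + 5*96) - 25020) - 21665 = ((4 + 480) - 25020) - 21665 = (484 - 25020) - 21665 = -24536 - 21665 = -46201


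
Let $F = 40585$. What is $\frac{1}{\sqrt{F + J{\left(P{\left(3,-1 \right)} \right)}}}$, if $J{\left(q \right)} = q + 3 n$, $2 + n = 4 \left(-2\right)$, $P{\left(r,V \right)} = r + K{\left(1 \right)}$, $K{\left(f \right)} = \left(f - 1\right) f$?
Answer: $\frac{\sqrt{40558}}{40558} \approx 0.0049655$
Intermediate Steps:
$K{\left(f \right)} = f \left(-1 + f\right)$ ($K{\left(f \right)} = \left(-1 + f\right) f = f \left(-1 + f\right)$)
$P{\left(r,V \right)} = r$ ($P{\left(r,V \right)} = r + 1 \left(-1 + 1\right) = r + 1 \cdot 0 = r + 0 = r$)
$n = -10$ ($n = -2 + 4 \left(-2\right) = -2 - 8 = -10$)
$J{\left(q \right)} = -30 + q$ ($J{\left(q \right)} = q + 3 \left(-10\right) = q - 30 = -30 + q$)
$\frac{1}{\sqrt{F + J{\left(P{\left(3,-1 \right)} \right)}}} = \frac{1}{\sqrt{40585 + \left(-30 + 3\right)}} = \frac{1}{\sqrt{40585 - 27}} = \frac{1}{\sqrt{40558}} = \frac{\sqrt{40558}}{40558}$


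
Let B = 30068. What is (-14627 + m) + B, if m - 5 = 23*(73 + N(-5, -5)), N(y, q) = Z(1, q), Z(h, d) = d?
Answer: 17010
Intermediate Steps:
N(y, q) = q
m = 1569 (m = 5 + 23*(73 - 5) = 5 + 23*68 = 5 + 1564 = 1569)
(-14627 + m) + B = (-14627 + 1569) + 30068 = -13058 + 30068 = 17010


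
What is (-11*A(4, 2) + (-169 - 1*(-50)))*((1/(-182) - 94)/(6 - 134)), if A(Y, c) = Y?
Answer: -2788767/23296 ≈ -119.71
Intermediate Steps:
(-11*A(4, 2) + (-169 - 1*(-50)))*((1/(-182) - 94)/(6 - 134)) = (-11*4 + (-169 - 1*(-50)))*((1/(-182) - 94)/(6 - 134)) = (-44 + (-169 + 50))*((-1/182 - 94)/(-128)) = (-44 - 119)*(-17109/182*(-1/128)) = -163*17109/23296 = -2788767/23296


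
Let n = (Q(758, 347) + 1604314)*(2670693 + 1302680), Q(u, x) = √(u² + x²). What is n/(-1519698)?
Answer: -3187268965561/759849 - 3973373*√694973/1519698 ≈ -4.1968e+6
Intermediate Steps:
n = 6374537931122 + 3973373*√694973 (n = (√(758² + 347²) + 1604314)*(2670693 + 1302680) = (√(574564 + 120409) + 1604314)*3973373 = (√694973 + 1604314)*3973373 = (1604314 + √694973)*3973373 = 6374537931122 + 3973373*√694973 ≈ 6.3779e+12)
n/(-1519698) = (6374537931122 + 3973373*√694973)/(-1519698) = (6374537931122 + 3973373*√694973)*(-1/1519698) = -3187268965561/759849 - 3973373*√694973/1519698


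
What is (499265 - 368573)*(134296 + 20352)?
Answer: 20211256416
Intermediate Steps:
(499265 - 368573)*(134296 + 20352) = 130692*154648 = 20211256416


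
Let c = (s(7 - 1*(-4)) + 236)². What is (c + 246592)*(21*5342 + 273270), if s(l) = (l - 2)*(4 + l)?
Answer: 148103378316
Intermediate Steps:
s(l) = (-2 + l)*(4 + l)
c = 137641 (c = ((-8 + (7 - 1*(-4))² + 2*(7 - 1*(-4))) + 236)² = ((-8 + (7 + 4)² + 2*(7 + 4)) + 236)² = ((-8 + 11² + 2*11) + 236)² = ((-8 + 121 + 22) + 236)² = (135 + 236)² = 371² = 137641)
(c + 246592)*(21*5342 + 273270) = (137641 + 246592)*(21*5342 + 273270) = 384233*(112182 + 273270) = 384233*385452 = 148103378316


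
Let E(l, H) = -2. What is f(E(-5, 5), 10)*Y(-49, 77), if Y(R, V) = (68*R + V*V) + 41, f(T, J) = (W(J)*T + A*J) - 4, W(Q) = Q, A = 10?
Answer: 200488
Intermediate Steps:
f(T, J) = -4 + 10*J + J*T (f(T, J) = (J*T + 10*J) - 4 = (10*J + J*T) - 4 = -4 + 10*J + J*T)
Y(R, V) = 41 + V² + 68*R (Y(R, V) = (68*R + V²) + 41 = (V² + 68*R) + 41 = 41 + V² + 68*R)
f(E(-5, 5), 10)*Y(-49, 77) = (-4 + 10*10 + 10*(-2))*(41 + 77² + 68*(-49)) = (-4 + 100 - 20)*(41 + 5929 - 3332) = 76*2638 = 200488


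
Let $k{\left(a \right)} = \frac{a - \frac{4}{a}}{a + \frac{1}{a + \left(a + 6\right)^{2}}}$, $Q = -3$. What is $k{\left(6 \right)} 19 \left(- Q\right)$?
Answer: $\frac{45600}{901} \approx 50.61$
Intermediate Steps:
$k{\left(a \right)} = \frac{a - \frac{4}{a}}{a + \frac{1}{a + \left(6 + a\right)^{2}}}$
$k{\left(6 \right)} 19 \left(- Q\right) = \frac{-144 + 6^{4} - 312 + 13 \cdot 6^{3} + 32 \cdot 6^{2}}{6 \left(1 + 6^{3} + 13 \cdot 6^{2} + 36 \cdot 6\right)} 19 \left(\left(-1\right) \left(-3\right)\right) = \frac{-144 + 1296 - 312 + 13 \cdot 216 + 32 \cdot 36}{6 \left(1 + 216 + 13 \cdot 36 + 216\right)} 19 \cdot 3 = \frac{-144 + 1296 - 312 + 2808 + 1152}{6 \left(1 + 216 + 468 + 216\right)} 19 \cdot 3 = \frac{1}{6} \cdot \frac{1}{901} \cdot 4800 \cdot 19 \cdot 3 = \frac{800}{901} \cdot 19 \cdot 3 = \frac{15200}{901} \cdot 3 = \frac{45600}{901}$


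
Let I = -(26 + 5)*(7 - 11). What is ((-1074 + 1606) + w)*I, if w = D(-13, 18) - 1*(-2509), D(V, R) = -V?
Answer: 378696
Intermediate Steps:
w = 2522 (w = -1*(-13) - 1*(-2509) = 13 + 2509 = 2522)
I = 124 (I = -31*(-4) = -1*(-124) = 124)
((-1074 + 1606) + w)*I = ((-1074 + 1606) + 2522)*124 = (532 + 2522)*124 = 3054*124 = 378696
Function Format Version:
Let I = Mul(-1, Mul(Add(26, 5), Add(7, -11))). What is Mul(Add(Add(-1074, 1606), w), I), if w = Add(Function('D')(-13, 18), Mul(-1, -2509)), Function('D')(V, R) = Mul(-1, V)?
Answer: 378696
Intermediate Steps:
w = 2522 (w = Add(Mul(-1, -13), Mul(-1, -2509)) = Add(13, 2509) = 2522)
I = 124 (I = Mul(-1, Mul(31, -4)) = Mul(-1, -124) = 124)
Mul(Add(Add(-1074, 1606), w), I) = Mul(Add(Add(-1074, 1606), 2522), 124) = Mul(Add(532, 2522), 124) = Mul(3054, 124) = 378696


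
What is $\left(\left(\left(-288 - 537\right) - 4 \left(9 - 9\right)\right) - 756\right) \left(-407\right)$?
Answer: $643467$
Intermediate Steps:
$\left(\left(\left(-288 - 537\right) - 4 \left(9 - 9\right)\right) - 756\right) \left(-407\right) = \left(\left(-825 - 0\right) - 756\right) \left(-407\right) = \left(\left(-825 + 0\right) - 756\right) \left(-407\right) = \left(-825 - 756\right) \left(-407\right) = \left(-1581\right) \left(-407\right) = 643467$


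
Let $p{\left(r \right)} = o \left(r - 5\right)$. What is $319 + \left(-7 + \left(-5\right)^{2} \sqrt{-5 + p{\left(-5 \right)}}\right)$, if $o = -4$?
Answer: $312 + 25 \sqrt{35} \approx 459.9$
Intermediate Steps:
$p{\left(r \right)} = 20 - 4 r$ ($p{\left(r \right)} = - 4 \left(r - 5\right) = - 4 \left(-5 + r\right) = 20 - 4 r$)
$319 + \left(-7 + \left(-5\right)^{2} \sqrt{-5 + p{\left(-5 \right)}}\right) = 319 - \left(7 - \left(-5\right)^{2} \sqrt{-5 + \left(20 - -20\right)}\right) = 319 - \left(7 - 25 \sqrt{-5 + \left(20 + 20\right)}\right) = 319 - \left(7 - 25 \sqrt{-5 + 40}\right) = 319 - \left(7 - 25 \sqrt{35}\right) = 312 + 25 \sqrt{35}$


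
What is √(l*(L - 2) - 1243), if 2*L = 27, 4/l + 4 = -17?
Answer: I*√549129/21 ≈ 35.287*I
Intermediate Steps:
l = -4/21 (l = 4/(-4 - 17) = 4/(-21) = 4*(-1/21) = -4/21 ≈ -0.19048)
L = 27/2 (L = (½)*27 = 27/2 ≈ 13.500)
√(l*(L - 2) - 1243) = √(-4*(27/2 - 2)/21 - 1243) = √(-4/21*23/2 - 1243) = √(-46/21 - 1243) = √(-26149/21) = I*√549129/21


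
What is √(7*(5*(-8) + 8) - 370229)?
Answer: I*√370453 ≈ 608.65*I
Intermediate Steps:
√(7*(5*(-8) + 8) - 370229) = √(7*(-40 + 8) - 370229) = √(7*(-32) - 370229) = √(-224 - 370229) = √(-370453) = I*√370453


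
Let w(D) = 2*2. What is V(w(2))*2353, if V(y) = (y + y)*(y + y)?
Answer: 150592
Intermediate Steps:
w(D) = 4
V(y) = 4*y² (V(y) = (2*y)*(2*y) = 4*y²)
V(w(2))*2353 = (4*4²)*2353 = (4*16)*2353 = 64*2353 = 150592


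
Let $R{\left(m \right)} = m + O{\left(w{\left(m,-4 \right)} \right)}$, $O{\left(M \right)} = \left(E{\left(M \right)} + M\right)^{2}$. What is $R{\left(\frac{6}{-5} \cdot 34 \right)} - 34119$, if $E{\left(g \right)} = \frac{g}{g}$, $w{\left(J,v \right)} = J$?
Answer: $- \frac{814394}{25} \approx -32576.0$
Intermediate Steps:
$E{\left(g \right)} = 1$
$O{\left(M \right)} = \left(1 + M\right)^{2}$
$R{\left(m \right)} = m + \left(1 + m\right)^{2}$
$R{\left(\frac{6}{-5} \cdot 34 \right)} - 34119 = \left(\frac{6}{-5} \cdot 34 + \left(1 + \frac{6}{-5} \cdot 34\right)^{2}\right) - 34119 = \left(6 \left(- \frac{1}{5}\right) 34 + \left(1 + 6 \left(- \frac{1}{5}\right) 34\right)^{2}\right) - 34119 = \left(\left(- \frac{6}{5}\right) 34 + \left(1 - \frac{204}{5}\right)^{2}\right) - 34119 = \left(- \frac{204}{5} + \left(1 - \frac{204}{5}\right)^{2}\right) - 34119 = \left(- \frac{204}{5} + \left(- \frac{199}{5}\right)^{2}\right) - 34119 = \left(- \frac{204}{5} + \frac{39601}{25}\right) - 34119 = \frac{38581}{25} - 34119 = - \frac{814394}{25}$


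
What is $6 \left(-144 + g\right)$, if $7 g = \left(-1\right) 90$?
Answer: $- \frac{6588}{7} \approx -941.14$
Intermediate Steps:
$g = - \frac{90}{7}$ ($g = \frac{\left(-1\right) 90}{7} = \frac{1}{7} \left(-90\right) = - \frac{90}{7} \approx -12.857$)
$6 \left(-144 + g\right) = 6 \left(-144 - \frac{90}{7}\right) = 6 \left(- \frac{1098}{7}\right) = - \frac{6588}{7}$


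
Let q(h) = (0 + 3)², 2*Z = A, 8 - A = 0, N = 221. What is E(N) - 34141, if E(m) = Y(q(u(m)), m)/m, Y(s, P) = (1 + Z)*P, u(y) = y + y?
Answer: -34136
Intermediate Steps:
u(y) = 2*y
A = 8 (A = 8 - 1*0 = 8 + 0 = 8)
Z = 4 (Z = (½)*8 = 4)
q(h) = 9 (q(h) = 3² = 9)
Y(s, P) = 5*P (Y(s, P) = (1 + 4)*P = 5*P)
E(m) = 5 (E(m) = (5*m)/m = 5)
E(N) - 34141 = 5 - 34141 = -34136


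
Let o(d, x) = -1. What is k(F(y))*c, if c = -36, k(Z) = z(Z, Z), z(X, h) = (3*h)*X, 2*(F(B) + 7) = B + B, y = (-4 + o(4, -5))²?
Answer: -34992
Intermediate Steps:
y = 25 (y = (-4 - 1)² = (-5)² = 25)
F(B) = -7 + B (F(B) = -7 + (B + B)/2 = -7 + (2*B)/2 = -7 + B)
z(X, h) = 3*X*h
k(Z) = 3*Z² (k(Z) = 3*Z*Z = 3*Z²)
k(F(y))*c = (3*(-7 + 25)²)*(-36) = (3*18²)*(-36) = (3*324)*(-36) = 972*(-36) = -34992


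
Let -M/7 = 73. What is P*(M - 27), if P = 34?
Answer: -18292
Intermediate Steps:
M = -511 (M = -7*73 = -511)
P*(M - 27) = 34*(-511 - 27) = 34*(-538) = -18292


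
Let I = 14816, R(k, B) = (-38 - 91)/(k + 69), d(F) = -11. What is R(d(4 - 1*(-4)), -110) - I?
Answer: -859457/58 ≈ -14818.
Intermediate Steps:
R(k, B) = -129/(69 + k)
R(d(4 - 1*(-4)), -110) - I = -129/(69 - 11) - 1*14816 = -129/58 - 14816 = -859457/58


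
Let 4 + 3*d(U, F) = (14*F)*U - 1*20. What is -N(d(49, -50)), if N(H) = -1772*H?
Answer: -60822128/3 ≈ -2.0274e+7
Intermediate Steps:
d(U, F) = -8 + 14*F*U/3 (d(U, F) = -4/3 + ((14*F)*U - 1*20)/3 = -4/3 + (14*F*U - 20)/3 = -4/3 + (-20 + 14*F*U)/3 = -4/3 + (-20/3 + 14*F*U/3) = -8 + 14*F*U/3)
-N(d(49, -50)) = -(-1772)*(-8 + (14/3)*(-50)*49) = -(-1772)*(-8 - 34300/3) = -(-1772)*(-34324)/3 = -1*60822128/3 = -60822128/3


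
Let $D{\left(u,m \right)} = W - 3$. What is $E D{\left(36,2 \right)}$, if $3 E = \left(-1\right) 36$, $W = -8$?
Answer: $132$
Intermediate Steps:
$D{\left(u,m \right)} = -11$ ($D{\left(u,m \right)} = -8 - 3 = -11$)
$E = -12$ ($E = \frac{\left(-1\right) 36}{3} = \frac{1}{3} \left(-36\right) = -12$)
$E D{\left(36,2 \right)} = \left(-12\right) \left(-11\right) = 132$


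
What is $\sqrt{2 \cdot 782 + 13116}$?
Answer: $2 \sqrt{3670} \approx 121.16$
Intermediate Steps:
$\sqrt{2 \cdot 782 + 13116} = \sqrt{1564 + 13116} = \sqrt{14680} = 2 \sqrt{3670}$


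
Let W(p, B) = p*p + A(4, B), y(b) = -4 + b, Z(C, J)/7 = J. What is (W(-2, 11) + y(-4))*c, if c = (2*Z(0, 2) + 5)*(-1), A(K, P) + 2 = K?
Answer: 66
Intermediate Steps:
A(K, P) = -2 + K
Z(C, J) = 7*J
W(p, B) = 2 + p**2 (W(p, B) = p*p + (-2 + 4) = p**2 + 2 = 2 + p**2)
c = -33 (c = (2*(7*2) + 5)*(-1) = (2*14 + 5)*(-1) = (28 + 5)*(-1) = 33*(-1) = -33)
(W(-2, 11) + y(-4))*c = ((2 + (-2)**2) + (-4 - 4))*(-33) = ((2 + 4) - 8)*(-33) = (6 - 8)*(-33) = -2*(-33) = 66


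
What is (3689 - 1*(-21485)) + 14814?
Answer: 39988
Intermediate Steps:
(3689 - 1*(-21485)) + 14814 = (3689 + 21485) + 14814 = 25174 + 14814 = 39988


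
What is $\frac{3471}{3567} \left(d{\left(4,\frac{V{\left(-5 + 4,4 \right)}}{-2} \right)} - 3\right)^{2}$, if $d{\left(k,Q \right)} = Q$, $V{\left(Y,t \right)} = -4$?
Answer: $\frac{1157}{1189} \approx 0.97309$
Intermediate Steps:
$\frac{3471}{3567} \left(d{\left(4,\frac{V{\left(-5 + 4,4 \right)}}{-2} \right)} - 3\right)^{2} = \frac{3471}{3567} \left(- \frac{4}{-2} - 3\right)^{2} = 3471 \cdot \frac{1}{3567} \left(\left(-4\right) \left(- \frac{1}{2}\right) - 3\right)^{2} = \frac{1157 \left(2 - 3\right)^{2}}{1189} = \frac{1157 \left(-1\right)^{2}}{1189} = \frac{1157}{1189} \cdot 1 = \frac{1157}{1189}$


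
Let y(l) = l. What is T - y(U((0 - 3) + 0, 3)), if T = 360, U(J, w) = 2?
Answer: 358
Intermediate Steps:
T - y(U((0 - 3) + 0, 3)) = 360 - 1*2 = 360 - 2 = 358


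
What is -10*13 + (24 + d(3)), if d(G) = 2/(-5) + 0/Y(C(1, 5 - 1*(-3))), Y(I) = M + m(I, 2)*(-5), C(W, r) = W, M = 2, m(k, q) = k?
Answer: -532/5 ≈ -106.40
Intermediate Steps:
Y(I) = 2 - 5*I (Y(I) = 2 + I*(-5) = 2 - 5*I)
d(G) = -2/5 (d(G) = 2/(-5) + 0/(2 - 5*1) = 2*(-1/5) + 0/(2 - 5) = -2/5 + 0/(-3) = -2/5 + 0*(-1/3) = -2/5 + 0 = -2/5)
-10*13 + (24 + d(3)) = -10*13 + (24 - 2/5) = -130 + 118/5 = -532/5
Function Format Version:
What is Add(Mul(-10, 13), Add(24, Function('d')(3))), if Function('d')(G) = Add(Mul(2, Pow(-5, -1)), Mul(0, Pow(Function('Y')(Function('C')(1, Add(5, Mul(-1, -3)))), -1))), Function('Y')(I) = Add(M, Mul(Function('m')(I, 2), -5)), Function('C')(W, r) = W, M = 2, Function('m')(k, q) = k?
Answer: Rational(-532, 5) ≈ -106.40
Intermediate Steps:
Function('Y')(I) = Add(2, Mul(-5, I)) (Function('Y')(I) = Add(2, Mul(I, -5)) = Add(2, Mul(-5, I)))
Function('d')(G) = Rational(-2, 5) (Function('d')(G) = Add(Mul(2, Pow(-5, -1)), Mul(0, Pow(Add(2, Mul(-5, 1)), -1))) = Add(Mul(2, Rational(-1, 5)), Mul(0, Pow(Add(2, -5), -1))) = Add(Rational(-2, 5), Mul(0, Pow(-3, -1))) = Add(Rational(-2, 5), Mul(0, Rational(-1, 3))) = Add(Rational(-2, 5), 0) = Rational(-2, 5))
Add(Mul(-10, 13), Add(24, Function('d')(3))) = Add(Mul(-10, 13), Add(24, Rational(-2, 5))) = Add(-130, Rational(118, 5)) = Rational(-532, 5)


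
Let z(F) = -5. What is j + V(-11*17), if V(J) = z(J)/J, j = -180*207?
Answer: -6967615/187 ≈ -37260.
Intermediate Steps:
j = -37260
V(J) = -5/J
j + V(-11*17) = -37260 - 5/((-11*17)) = -37260 - 5/(-187) = -37260 - 5*(-1/187) = -37260 + 5/187 = -6967615/187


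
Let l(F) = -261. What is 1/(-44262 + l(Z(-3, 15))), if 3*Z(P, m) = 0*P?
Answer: -1/44523 ≈ -2.2460e-5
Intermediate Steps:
Z(P, m) = 0 (Z(P, m) = (0*P)/3 = (⅓)*0 = 0)
1/(-44262 + l(Z(-3, 15))) = 1/(-44262 - 261) = 1/(-44523) = -1/44523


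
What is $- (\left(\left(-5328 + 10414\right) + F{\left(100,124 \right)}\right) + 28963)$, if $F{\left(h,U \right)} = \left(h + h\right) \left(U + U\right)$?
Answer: $-83649$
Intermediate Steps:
$F{\left(h,U \right)} = 4 U h$ ($F{\left(h,U \right)} = 2 h 2 U = 4 U h$)
$- (\left(\left(-5328 + 10414\right) + F{\left(100,124 \right)}\right) + 28963) = - (\left(\left(-5328 + 10414\right) + 4 \cdot 124 \cdot 100\right) + 28963) = - (\left(5086 + 49600\right) + 28963) = - (54686 + 28963) = \left(-1\right) 83649 = -83649$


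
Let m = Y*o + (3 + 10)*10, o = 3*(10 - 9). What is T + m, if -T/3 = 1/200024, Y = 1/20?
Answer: 130165603/1000120 ≈ 130.15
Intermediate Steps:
o = 3 (o = 3*1 = 3)
Y = 1/20 ≈ 0.050000
T = -3/200024 ≈ -1.4998e-5
m = 2603/20 (m = (1/20)*3 + (3 + 10)*10 = 3/20 + 13*10 = 3/20 + 130 = 2603/20 ≈ 130.15)
T + m = -3/200024 + 2603/20 = 130165603/1000120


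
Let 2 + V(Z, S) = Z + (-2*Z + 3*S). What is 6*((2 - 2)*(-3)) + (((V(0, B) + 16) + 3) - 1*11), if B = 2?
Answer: 12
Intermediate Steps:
V(Z, S) = -2 - Z + 3*S (V(Z, S) = -2 + (Z + (-2*Z + 3*S)) = -2 + (-Z + 3*S) = -2 - Z + 3*S)
6*((2 - 2)*(-3)) + (((V(0, B) + 16) + 3) - 1*11) = 6*((2 - 2)*(-3)) + ((((-2 - 1*0 + 3*2) + 16) + 3) - 1*11) = 6*(0*(-3)) + ((((-2 + 0 + 6) + 16) + 3) - 11) = 6*0 + (((4 + 16) + 3) - 11) = 0 + ((20 + 3) - 11) = 0 + (23 - 11) = 0 + 12 = 12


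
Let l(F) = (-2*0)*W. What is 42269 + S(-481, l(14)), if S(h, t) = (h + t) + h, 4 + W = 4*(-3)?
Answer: 41307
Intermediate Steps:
W = -16 (W = -4 + 4*(-3) = -4 - 12 = -16)
l(F) = 0 (l(F) = -2*0*(-16) = 0*(-16) = 0)
S(h, t) = t + 2*h
42269 + S(-481, l(14)) = 42269 + (0 + 2*(-481)) = 42269 + (0 - 962) = 42269 - 962 = 41307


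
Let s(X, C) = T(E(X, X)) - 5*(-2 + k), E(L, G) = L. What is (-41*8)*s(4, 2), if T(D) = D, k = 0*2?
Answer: -4592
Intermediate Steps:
k = 0
s(X, C) = 10 + X (s(X, C) = X - 5*(-2 + 0) = X - 5*(-2) = X + 10 = 10 + X)
(-41*8)*s(4, 2) = (-41*8)*(10 + 4) = -328*14 = -4592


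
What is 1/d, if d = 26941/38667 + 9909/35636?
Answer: 1377937212/1343220779 ≈ 1.0258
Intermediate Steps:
d = 1343220779/1377937212 (d = 26941*(1/38667) + 9909*(1/35636) = 26941/38667 + 9909/35636 = 1343220779/1377937212 ≈ 0.97481)
1/d = 1/(1343220779/1377937212) = 1377937212/1343220779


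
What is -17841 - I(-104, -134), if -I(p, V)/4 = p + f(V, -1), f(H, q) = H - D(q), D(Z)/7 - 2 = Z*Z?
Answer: -18877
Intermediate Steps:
D(Z) = 14 + 7*Z² (D(Z) = 14 + 7*(Z*Z) = 14 + 7*Z²)
f(H, q) = -14 + H - 7*q² (f(H, q) = H - (14 + 7*q²) = H + (-14 - 7*q²) = -14 + H - 7*q²)
I(p, V) = 84 - 4*V - 4*p (I(p, V) = -4*(p + (-14 + V - 7*(-1)²)) = -4*(p + (-14 + V - 7*1)) = -4*(p + (-14 + V - 7)) = -4*(p + (-21 + V)) = -4*(-21 + V + p) = 84 - 4*V - 4*p)
-17841 - I(-104, -134) = -17841 - (84 - 4*(-134) - 4*(-104)) = -17841 - (84 + 536 + 416) = -17841 - 1*1036 = -17841 - 1036 = -18877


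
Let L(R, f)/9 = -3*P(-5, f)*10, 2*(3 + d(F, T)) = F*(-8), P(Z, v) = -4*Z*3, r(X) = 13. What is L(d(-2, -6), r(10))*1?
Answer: -16200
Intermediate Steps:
P(Z, v) = -12*Z
d(F, T) = -3 - 4*F (d(F, T) = -3 + (F*(-8))/2 = -3 + (-8*F)/2 = -3 - 4*F)
L(R, f) = -16200 (L(R, f) = 9*(-(-36)*(-5)*10) = 9*(-3*60*10) = 9*(-180*10) = 9*(-1800) = -16200)
L(d(-2, -6), r(10))*1 = -16200*1 = -16200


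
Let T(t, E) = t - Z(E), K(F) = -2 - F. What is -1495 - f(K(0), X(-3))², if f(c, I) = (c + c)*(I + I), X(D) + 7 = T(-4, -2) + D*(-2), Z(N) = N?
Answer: -2071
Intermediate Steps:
T(t, E) = t - E
X(D) = -9 - 2*D (X(D) = -7 + ((-4 - 1*(-2)) + D*(-2)) = -7 + ((-4 + 2) - 2*D) = -7 + (-2 - 2*D) = -9 - 2*D)
f(c, I) = 4*I*c (f(c, I) = (2*c)*(2*I) = 4*I*c)
-1495 - f(K(0), X(-3))² = -1495 - (4*(-9 - 2*(-3))*(-2 - 1*0))² = -1495 - (4*(-9 + 6)*(-2 + 0))² = -1495 - (4*(-3)*(-2))² = -1495 - 1*24² = -1495 - 1*576 = -1495 - 576 = -2071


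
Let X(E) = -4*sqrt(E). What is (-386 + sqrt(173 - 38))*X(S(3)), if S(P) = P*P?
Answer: 4632 - 36*sqrt(15) ≈ 4492.6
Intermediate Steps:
S(P) = P**2
(-386 + sqrt(173 - 38))*X(S(3)) = (-386 + sqrt(173 - 38))*(-4*sqrt(3**2)) = (-386 + sqrt(135))*(-4*sqrt(9)) = (-386 + 3*sqrt(15))*(-4*3) = (-386 + 3*sqrt(15))*(-12) = 4632 - 36*sqrt(15)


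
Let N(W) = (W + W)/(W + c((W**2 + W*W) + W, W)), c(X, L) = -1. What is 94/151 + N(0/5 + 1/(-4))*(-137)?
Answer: -40904/755 ≈ -54.177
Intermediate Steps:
N(W) = 2*W/(-1 + W) (N(W) = (W + W)/(W - 1) = (2*W)/(-1 + W) = 2*W/(-1 + W))
94/151 + N(0/5 + 1/(-4))*(-137) = 94/151 + (2*(0/5 + 1/(-4))/(-1 + (0/5 + 1/(-4))))*(-137) = 94*(1/151) + (2*(0*(1/5) + 1*(-1/4))/(-1 + (0*(1/5) + 1*(-1/4))))*(-137) = 94/151 + (2*(0 - 1/4)/(-1 + (0 - 1/4)))*(-137) = 94/151 + (2*(-1/4)/(-1 - 1/4))*(-137) = 94/151 + (2*(-1/4)/(-5/4))*(-137) = 94/151 + (2*(-1/4)*(-4/5))*(-137) = 94/151 + (2/5)*(-137) = 94/151 - 274/5 = -40904/755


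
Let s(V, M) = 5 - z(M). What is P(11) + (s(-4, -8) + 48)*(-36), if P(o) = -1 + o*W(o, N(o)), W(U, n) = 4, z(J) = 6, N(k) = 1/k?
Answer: -1649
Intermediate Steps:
s(V, M) = -1 (s(V, M) = 5 - 1*6 = 5 - 6 = -1)
P(o) = -1 + 4*o (P(o) = -1 + o*4 = -1 + 4*o)
P(11) + (s(-4, -8) + 48)*(-36) = (-1 + 4*11) + (-1 + 48)*(-36) = (-1 + 44) + 47*(-36) = 43 - 1692 = -1649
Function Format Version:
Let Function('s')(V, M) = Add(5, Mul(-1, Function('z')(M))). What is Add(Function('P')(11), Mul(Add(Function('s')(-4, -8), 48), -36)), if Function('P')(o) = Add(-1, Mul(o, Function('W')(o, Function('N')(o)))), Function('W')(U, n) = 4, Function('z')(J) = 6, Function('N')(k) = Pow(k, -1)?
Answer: -1649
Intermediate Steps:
Function('s')(V, M) = -1 (Function('s')(V, M) = Add(5, Mul(-1, 6)) = Add(5, -6) = -1)
Function('P')(o) = Add(-1, Mul(4, o)) (Function('P')(o) = Add(-1, Mul(o, 4)) = Add(-1, Mul(4, o)))
Add(Function('P')(11), Mul(Add(Function('s')(-4, -8), 48), -36)) = Add(Add(-1, Mul(4, 11)), Mul(Add(-1, 48), -36)) = Add(Add(-1, 44), Mul(47, -36)) = Add(43, -1692) = -1649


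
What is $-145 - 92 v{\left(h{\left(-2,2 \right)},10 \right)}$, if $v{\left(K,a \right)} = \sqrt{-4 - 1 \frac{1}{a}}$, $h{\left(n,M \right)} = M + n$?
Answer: $-145 - \frac{46 i \sqrt{410}}{5} \approx -145.0 - 186.29 i$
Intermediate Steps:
$v{\left(K,a \right)} = \sqrt{-4 - \frac{1}{a}}$
$-145 - 92 v{\left(h{\left(-2,2 \right)},10 \right)} = -145 - 92 \sqrt{-4 - \frac{1}{10}} = -145 - 92 \sqrt{- \frac{41}{10}} = -145 - 92 \frac{i \sqrt{410}}{10} = -145 - \frac{46 i \sqrt{410}}{5}$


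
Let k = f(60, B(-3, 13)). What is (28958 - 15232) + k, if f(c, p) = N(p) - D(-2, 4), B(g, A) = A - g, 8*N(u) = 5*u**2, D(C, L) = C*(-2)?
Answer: 13882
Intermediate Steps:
D(C, L) = -2*C
N(u) = 5*u**2/8 (N(u) = (5*u**2)/8 = 5*u**2/8)
f(c, p) = -4 + 5*p**2/8 (f(c, p) = 5*p**2/8 - (-2)*(-2) = 5*p**2/8 - 1*4 = 5*p**2/8 - 4 = -4 + 5*p**2/8)
k = 156 (k = -4 + 5*(13 - 1*(-3))**2/8 = -4 + 5*(13 + 3)**2/8 = -4 + (5/8)*16**2 = -4 + (5/8)*256 = -4 + 160 = 156)
(28958 - 15232) + k = (28958 - 15232) + 156 = 13726 + 156 = 13882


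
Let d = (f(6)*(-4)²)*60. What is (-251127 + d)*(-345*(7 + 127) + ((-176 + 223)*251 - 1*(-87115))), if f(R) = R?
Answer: -12926424294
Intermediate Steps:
d = 5760 (d = (6*(-4)²)*60 = (6*16)*60 = 96*60 = 5760)
(-251127 + d)*(-345*(7 + 127) + ((-176 + 223)*251 - 1*(-87115))) = (-251127 + 5760)*(-345*(7 + 127) + ((-176 + 223)*251 - 1*(-87115))) = -245367*(-345*134 + (47*251 + 87115)) = -245367*(-46230 + (11797 + 87115)) = -245367*(-46230 + 98912) = -245367*52682 = -12926424294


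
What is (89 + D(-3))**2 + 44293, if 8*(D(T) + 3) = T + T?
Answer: 824969/16 ≈ 51561.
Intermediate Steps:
D(T) = -3 + T/4 (D(T) = -3 + (T + T)/8 = -3 + (2*T)/8 = -3 + T/4)
(89 + D(-3))**2 + 44293 = (89 + (-3 + (1/4)*(-3)))**2 + 44293 = (89 + (-3 - 3/4))**2 + 44293 = (89 - 15/4)**2 + 44293 = (341/4)**2 + 44293 = 116281/16 + 44293 = 824969/16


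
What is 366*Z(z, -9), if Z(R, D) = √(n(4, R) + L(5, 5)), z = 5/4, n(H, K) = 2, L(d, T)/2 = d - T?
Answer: 366*√2 ≈ 517.60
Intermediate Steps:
L(d, T) = -2*T + 2*d (L(d, T) = 2*(d - T) = -2*T + 2*d)
z = 5/4 (z = 5*(¼) = 5/4 ≈ 1.2500)
Z(R, D) = √2 (Z(R, D) = √(2 + (-2*5 + 2*5)) = √(2 + (-10 + 10)) = √(2 + 0) = √2)
366*Z(z, -9) = 366*√2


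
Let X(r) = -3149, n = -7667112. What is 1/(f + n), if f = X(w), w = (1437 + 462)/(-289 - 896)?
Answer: -1/7670261 ≈ -1.3037e-7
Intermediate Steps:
w = -633/395 (w = 1899/(-1185) = 1899*(-1/1185) = -633/395 ≈ -1.6025)
f = -3149
1/(f + n) = 1/(-3149 - 7667112) = 1/(-7670261) = -1/7670261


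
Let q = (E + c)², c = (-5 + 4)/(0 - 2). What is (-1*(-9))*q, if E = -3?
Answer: 225/4 ≈ 56.250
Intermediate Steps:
c = ½ (c = -1/(-2) = -1*(-½) = ½ ≈ 0.50000)
q = 25/4 (q = (-3 + ½)² = (-5/2)² = 25/4 ≈ 6.2500)
(-1*(-9))*q = -1*(-9)*(25/4) = 9*(25/4) = 225/4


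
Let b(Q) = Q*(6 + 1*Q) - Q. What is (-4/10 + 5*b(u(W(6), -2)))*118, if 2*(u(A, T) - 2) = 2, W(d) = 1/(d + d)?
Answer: 70564/5 ≈ 14113.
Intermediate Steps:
W(d) = 1/(2*d)
u(A, T) = 3 (u(A, T) = 2 + (½)*2 = 2 + 1 = 3)
b(Q) = -Q + Q*(6 + Q) (b(Q) = Q*(6 + Q) - Q = -Q + Q*(6 + Q))
(-4/10 + 5*b(u(W(6), -2)))*118 = (-4/10 + 5*(3*(5 + 3)))*118 = (-4*⅒ + 5*(3*8))*118 = (-⅖ + 5*24)*118 = (-⅖ + 120)*118 = (598/5)*118 = 70564/5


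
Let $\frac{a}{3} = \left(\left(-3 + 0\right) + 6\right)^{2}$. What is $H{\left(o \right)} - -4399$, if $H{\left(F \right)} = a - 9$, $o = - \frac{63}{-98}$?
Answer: $4417$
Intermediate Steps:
$a = 27$ ($a = 3 \left(\left(-3 + 0\right) + 6\right)^{2} = 3 \left(-3 + 6\right)^{2} = 3 \cdot 3^{2} = 3 \cdot 9 = 27$)
$o = \frac{9}{14}$ ($o = \left(-63\right) \left(- \frac{1}{98}\right) = \frac{9}{14} \approx 0.64286$)
$H{\left(F \right)} = 18$ ($H{\left(F \right)} = 27 - 9 = 18$)
$H{\left(o \right)} - -4399 = 18 - -4399 = 18 + 4399 = 4417$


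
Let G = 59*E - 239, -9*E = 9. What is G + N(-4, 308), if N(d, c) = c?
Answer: 10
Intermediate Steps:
E = -1 (E = -⅑*9 = -1)
G = -298 (G = 59*(-1) - 239 = -59 - 239 = -298)
G + N(-4, 308) = -298 + 308 = 10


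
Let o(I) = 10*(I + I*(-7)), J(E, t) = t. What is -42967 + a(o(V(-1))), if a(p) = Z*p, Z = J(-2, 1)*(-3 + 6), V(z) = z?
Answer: -42787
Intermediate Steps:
o(I) = -60*I (o(I) = 10*(I - 7*I) = 10*(-6*I) = -60*I)
Z = 3 (Z = 1*(-3 + 6) = 1*3 = 3)
a(p) = 3*p
-42967 + a(o(V(-1))) = -42967 + 3*(-60*(-1)) = -42967 + 3*60 = -42967 + 180 = -42787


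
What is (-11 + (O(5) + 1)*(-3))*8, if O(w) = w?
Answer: -232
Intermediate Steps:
(-11 + (O(5) + 1)*(-3))*8 = (-11 + (5 + 1)*(-3))*8 = (-11 + 6*(-3))*8 = (-11 - 18)*8 = -29*8 = -232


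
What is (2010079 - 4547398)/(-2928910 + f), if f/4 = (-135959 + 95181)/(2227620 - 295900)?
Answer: 612673732335/707229273539 ≈ 0.86630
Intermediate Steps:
f = -20389/241465 (f = 4*((-135959 + 95181)/(2227620 - 295900)) = 4*(-40778/1931720) = 4*(-40778*1/1931720) = 4*(-20389/965860) = -20389/241465 ≈ -0.084439)
(2010079 - 4547398)/(-2928910 + f) = (2010079 - 4547398)/(-2928910 - 20389/241465) = -2537319/(-707229273539/241465) = -2537319*(-241465/707229273539) = 612673732335/707229273539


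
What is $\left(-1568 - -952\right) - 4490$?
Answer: $-5106$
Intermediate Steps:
$\left(-1568 - -952\right) - 4490 = \left(-1568 + 952\right) - 4490 = -616 - 4490 = -5106$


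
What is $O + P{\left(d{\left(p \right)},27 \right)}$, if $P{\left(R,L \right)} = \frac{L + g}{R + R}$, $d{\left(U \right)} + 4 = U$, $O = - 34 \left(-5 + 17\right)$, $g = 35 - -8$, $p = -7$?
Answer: $- \frac{4523}{11} \approx -411.18$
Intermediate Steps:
$g = 43$ ($g = 35 + 8 = 43$)
$O = -408$ ($O = \left(-34\right) 12 = -408$)
$d{\left(U \right)} = -4 + U$
$P{\left(R,L \right)} = \frac{43 + L}{2 R}$ ($P{\left(R,L \right)} = \frac{L + 43}{R + R} = \frac{43 + L}{2 R}$)
$O + P{\left(d{\left(p \right)},27 \right)} = -408 + \frac{43 + 27}{2 \left(-4 - 7\right)} = -408 + \frac{1}{2} \frac{1}{-11} \cdot 70 = -408 + \frac{1}{2} \left(- \frac{1}{11}\right) 70 = -408 - \frac{35}{11} = - \frac{4523}{11}$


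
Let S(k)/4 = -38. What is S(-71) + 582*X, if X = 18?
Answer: 10324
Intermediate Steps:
S(k) = -152 (S(k) = 4*(-38) = -152)
S(-71) + 582*X = -152 + 582*18 = -152 + 10476 = 10324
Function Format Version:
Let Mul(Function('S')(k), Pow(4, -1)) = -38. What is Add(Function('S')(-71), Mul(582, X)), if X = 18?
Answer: 10324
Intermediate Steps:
Function('S')(k) = -152 (Function('S')(k) = Mul(4, -38) = -152)
Add(Function('S')(-71), Mul(582, X)) = Add(-152, Mul(582, 18)) = Add(-152, 10476) = 10324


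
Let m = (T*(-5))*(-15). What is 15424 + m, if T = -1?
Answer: 15349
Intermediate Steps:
m = -75 (m = -1*(-5)*(-15) = 5*(-15) = -75)
15424 + m = 15424 - 75 = 15349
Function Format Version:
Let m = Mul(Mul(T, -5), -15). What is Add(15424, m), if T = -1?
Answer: 15349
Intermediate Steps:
m = -75 (m = Mul(Mul(-1, -5), -15) = Mul(5, -15) = -75)
Add(15424, m) = Add(15424, -75) = 15349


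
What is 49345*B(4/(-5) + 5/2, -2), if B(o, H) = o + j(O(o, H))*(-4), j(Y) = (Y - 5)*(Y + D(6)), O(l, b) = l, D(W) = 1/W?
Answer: 12997473/10 ≈ 1.2997e+6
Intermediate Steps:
j(Y) = (-5 + Y)*(⅙ + Y) (j(Y) = (Y - 5)*(Y + 1/6) = (-5 + Y)*(Y + ⅙) = (-5 + Y)*(⅙ + Y))
B(o, H) = 10/3 - 4*o² + 61*o/3 (B(o, H) = o + (-⅚ + o² - 29*o/6)*(-4) = o + (10/3 - 4*o² + 58*o/3) = 10/3 - 4*o² + 61*o/3)
49345*B(4/(-5) + 5/2, -2) = 49345*(10/3 - 4*(4/(-5) + 5/2)² + 61*(4/(-5) + 5/2)/3) = 49345*(10/3 - 4*(4*(-⅕) + 5*(½))² + 61*(4*(-⅕) + 5*(½))/3) = 49345*(10/3 - 4*(-⅘ + 5/2)² + 61*(-⅘ + 5/2)/3) = 49345*(10/3 - 4*(17/10)² + (61/3)*(17/10)) = 49345*(10/3 - 4*289/100 + 1037/30) = 49345*(10/3 - 289/25 + 1037/30) = 49345*(1317/50) = 12997473/10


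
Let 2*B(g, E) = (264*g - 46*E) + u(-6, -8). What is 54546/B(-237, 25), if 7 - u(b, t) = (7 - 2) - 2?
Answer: -18182/10619 ≈ -1.7122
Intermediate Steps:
u(b, t) = 4 (u(b, t) = 7 - ((7 - 2) - 2) = 7 - (5 - 2) = 7 - 1*3 = 7 - 3 = 4)
B(g, E) = 2 - 23*E + 132*g (B(g, E) = ((264*g - 46*E) + 4)/2 = ((-46*E + 264*g) + 4)/2 = (4 - 46*E + 264*g)/2 = 2 - 23*E + 132*g)
54546/B(-237, 25) = 54546/(2 - 23*25 + 132*(-237)) = 54546/(2 - 575 - 31284) = 54546/(-31857) = 54546*(-1/31857) = -18182/10619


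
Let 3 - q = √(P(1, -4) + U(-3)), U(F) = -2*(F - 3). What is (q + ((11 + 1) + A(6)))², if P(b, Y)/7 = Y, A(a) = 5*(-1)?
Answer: 84 - 80*I ≈ 84.0 - 80.0*I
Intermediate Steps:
A(a) = -5
P(b, Y) = 7*Y
U(F) = 6 - 2*F (U(F) = -2*(-3 + F) = 6 - 2*F)
q = 3 - 4*I (q = 3 - √(7*(-4) + (6 - 2*(-3))) = 3 - √(-28 + (6 + 6)) = 3 - √(-28 + 12) = 3 - √(-16) = 3 - 4*I ≈ 3.0 - 4.0*I)
(q + ((11 + 1) + A(6)))² = ((3 - 4*I) + ((11 + 1) - 5))² = ((3 - 4*I) + (12 - 5))² = ((3 - 4*I) + 7)² = (10 - 4*I)²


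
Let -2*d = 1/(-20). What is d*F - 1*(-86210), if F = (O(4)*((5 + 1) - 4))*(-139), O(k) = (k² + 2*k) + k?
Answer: 430077/5 ≈ 86015.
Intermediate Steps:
O(k) = k² + 3*k
d = 1/40 (d = -½/(-20) = -½*(-1/20) = 1/40 ≈ 0.025000)
F = -7784 (F = ((4*(3 + 4))*((5 + 1) - 4))*(-139) = ((4*7)*(6 - 4))*(-139) = (28*2)*(-139) = 56*(-139) = -7784)
d*F - 1*(-86210) = (1/40)*(-7784) - 1*(-86210) = -973/5 + 86210 = 430077/5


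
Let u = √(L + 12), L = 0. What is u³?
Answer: 24*√3 ≈ 41.569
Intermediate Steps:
u = 2*√3 (u = √(0 + 12) = √12 = 2*√3 ≈ 3.4641)
u³ = (2*√3)³ = 24*√3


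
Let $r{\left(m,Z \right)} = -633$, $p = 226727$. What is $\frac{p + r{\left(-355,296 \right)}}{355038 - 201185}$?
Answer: $\frac{226094}{153853} \approx 1.4695$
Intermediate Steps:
$\frac{p + r{\left(-355,296 \right)}}{355038 - 201185} = \frac{226727 - 633}{355038 - 201185} = \frac{226094}{153853}$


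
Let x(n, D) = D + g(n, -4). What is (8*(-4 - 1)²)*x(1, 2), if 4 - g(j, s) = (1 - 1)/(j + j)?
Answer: 1200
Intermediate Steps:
g(j, s) = 4 (g(j, s) = 4 - (1 - 1)/(j + j) = 4 - 0/(2*j) = 4 - 0*1/(2*j) = 4 - 1*0 = 4 + 0 = 4)
x(n, D) = 4 + D (x(n, D) = D + 4 = 4 + D)
(8*(-4 - 1)²)*x(1, 2) = (8*(-4 - 1)²)*(4 + 2) = (8*(-5)²)*6 = (8*25)*6 = 200*6 = 1200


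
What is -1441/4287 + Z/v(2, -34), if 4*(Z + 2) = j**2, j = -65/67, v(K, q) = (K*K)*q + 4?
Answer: -1093201501/3387004368 ≈ -0.32276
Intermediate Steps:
v(K, q) = 4 + q*K**2 (v(K, q) = K**2*q + 4 = q*K**2 + 4 = 4 + q*K**2)
j = -65/67 (j = -65*1/67 = -65/67 ≈ -0.97015)
Z = -31687/17956 (Z = -2 + (-65/67)**2/4 = -2 + (1/4)*(4225/4489) = -2 + 4225/17956 = -31687/17956 ≈ -1.7647)
-1441/4287 + Z/v(2, -34) = -1441/4287 - 31687/(17956*(4 - 34*2**2)) = -1441*1/4287 - 31687/(17956*(4 - 34*4)) = -1441/4287 - 31687/(17956*(4 - 136)) = -1441/4287 - 31687/17956/(-132) = -1441/4287 - 31687/17956*(-1/132) = -1441/4287 + 31687/2370192 = -1093201501/3387004368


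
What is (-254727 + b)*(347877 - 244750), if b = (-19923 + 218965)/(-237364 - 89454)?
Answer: -4292639085542728/163409 ≈ -2.6269e+10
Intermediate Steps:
b = -99521/163409 (b = 199042/(-326818) = 199042*(-1/326818) = -99521/163409 ≈ -0.60903)
(-254727 + b)*(347877 - 244750) = (-254727 - 99521/163409)*(347877 - 244750) = -41624783864/163409*103127 = -4292639085542728/163409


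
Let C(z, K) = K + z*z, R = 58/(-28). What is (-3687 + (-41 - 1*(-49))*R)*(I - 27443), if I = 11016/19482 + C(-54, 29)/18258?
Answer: 145940724587375/1435938 ≈ 1.0163e+8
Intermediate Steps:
R = -29/14 (R = 58*(-1/28) = -29/14 ≈ -2.0714)
C(z, K) = K + z**2
I = 2534359/3487278 (I = 11016/19482 + (29 + (-54)**2)/18258 = 11016*(1/19482) + (29 + 2916)*(1/18258) = 108/191 + 2945*(1/18258) = 108/191 + 2945/18258 = 2534359/3487278 ≈ 0.72674)
(-3687 + (-41 - 1*(-49))*R)*(I - 27443) = (-3687 + (-41 - 1*(-49))*(-29/14))*(2534359/3487278 - 27443) = (-3687 + (-41 + 49)*(-29/14))*(-95698835795/3487278) = (-3687 + 8*(-29/14))*(-95698835795/3487278) = (-3687 - 116/7)*(-95698835795/3487278) = -25925/7*(-95698835795/3487278) = 145940724587375/1435938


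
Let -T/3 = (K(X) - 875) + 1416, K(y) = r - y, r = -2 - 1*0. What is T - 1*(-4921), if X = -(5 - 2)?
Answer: 3295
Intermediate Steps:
X = -3 (X = -1*3 = -3)
r = -2 (r = -2 + 0 = -2)
K(y) = -2 - y
T = -1626 (T = -3*(((-2 - 1*(-3)) - 875) + 1416) = -3*(((-2 + 3) - 875) + 1416) = -3*((1 - 875) + 1416) = -3*(-874 + 1416) = -3*542 = -1626)
T - 1*(-4921) = -1626 - 1*(-4921) = -1626 + 4921 = 3295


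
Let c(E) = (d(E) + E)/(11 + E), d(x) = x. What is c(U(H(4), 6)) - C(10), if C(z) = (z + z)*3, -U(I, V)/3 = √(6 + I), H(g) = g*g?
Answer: -384/7 + 6*√22/7 ≈ -50.837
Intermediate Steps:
H(g) = g²
U(I, V) = -3*√(6 + I)
c(E) = 2*E/(11 + E) (c(E) = (E + E)/(11 + E) = (2*E)/(11 + E) = 2*E/(11 + E))
C(z) = 6*z (C(z) = (2*z)*3 = 6*z)
c(U(H(4), 6)) - C(10) = 2*(-3*√(6 + 4²))/(11 - 3*√(6 + 4²)) - 6*10 = 2*(-3*√(6 + 16))/(11 - 3*√(6 + 16)) - 1*60 = 2*(-3*√22)/(11 - 3*√22) - 60 = -6*√22/(11 - 3*√22) - 60 = -60 - 6*√22/(11 - 3*√22)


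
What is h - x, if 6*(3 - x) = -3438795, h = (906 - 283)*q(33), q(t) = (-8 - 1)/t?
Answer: -12612719/22 ≈ -5.7331e+5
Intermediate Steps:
q(t) = -9/t
h = -1869/11 (h = (906 - 283)*(-9/33) = 623*(-9*1/33) = 623*(-3/11) = -1869/11 ≈ -169.91)
x = 1146271/2 (x = 3 - ⅙*(-3438795) = 3 + 1146265/2 = 1146271/2 ≈ 5.7314e+5)
h - x = -1869/11 - 1*1146271/2 = -1869/11 - 1146271/2 = -12612719/22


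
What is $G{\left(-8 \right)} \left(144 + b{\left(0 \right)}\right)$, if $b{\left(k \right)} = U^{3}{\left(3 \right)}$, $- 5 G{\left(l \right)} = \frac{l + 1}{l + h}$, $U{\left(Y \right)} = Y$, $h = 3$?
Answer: $- \frac{1197}{25} \approx -47.88$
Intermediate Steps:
$G{\left(l \right)} = - \frac{1 + l}{5 \left(3 + l\right)}$ ($G{\left(l \right)} = - \frac{\left(l + 1\right) \frac{1}{l + 3}}{5} = - \frac{\left(1 + l\right) \frac{1}{3 + l}}{5} = - \frac{\frac{1}{3 + l} \left(1 + l\right)}{5} = - \frac{1 + l}{5 \left(3 + l\right)}$)
$b{\left(k \right)} = 27$ ($b{\left(k \right)} = 3^{3} = 27$)
$G{\left(-8 \right)} \left(144 + b{\left(0 \right)}\right) = \frac{-1 - -8}{5 \left(3 - 8\right)} \left(144 + 27\right) = \frac{-1 + 8}{5 \left(-5\right)} 171 = \frac{1}{5} \left(- \frac{1}{5}\right) 7 \cdot 171 = \left(- \frac{7}{25}\right) 171 = - \frac{1197}{25}$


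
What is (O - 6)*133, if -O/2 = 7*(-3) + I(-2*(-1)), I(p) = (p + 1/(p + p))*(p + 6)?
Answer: 0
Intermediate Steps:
I(p) = (6 + p)*(p + 1/(2*p)) (I(p) = (p + 1/(2*p))*(6 + p) = (6 + p)*(p + 1/(2*p)))
O = 6 (O = -2*(7*(-3) + (½ + (-2*(-1))² + 3/((-2*(-1))) + 6*(-2*(-1)))) = -2*(-21 + (½ + 2² + 3/2 + 6*2)) = -2*(-21 + (½ + 4 + 3*(½) + 12)) = -2*(-21 + (½ + 4 + 3/2 + 12)) = -2*(-21 + 18) = -2*(-3) = 6)
(O - 6)*133 = (6 - 6)*133 = 0*133 = 0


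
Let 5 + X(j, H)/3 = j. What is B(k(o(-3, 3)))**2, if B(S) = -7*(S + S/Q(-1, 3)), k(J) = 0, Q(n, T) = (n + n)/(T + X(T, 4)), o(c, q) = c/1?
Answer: 0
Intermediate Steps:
X(j, H) = -15 + 3*j
o(c, q) = c (o(c, q) = c*1 = c)
Q(n, T) = 2*n/(-15 + 4*T) (Q(n, T) = (n + n)/(T + (-15 + 3*T)) = (2*n)/(-15 + 4*T) = 2*n/(-15 + 4*T))
B(S) = -35*S/2 (B(S) = -7*(S + S/((2*(-1)/(-15 + 4*3)))) = -7*(S + S/((2*(-1)/(-15 + 12)))) = -7*(S + S/((2*(-1)/(-3)))) = -7*(S + S/((2*(-1)*(-1/3)))) = -7*(S + S/(2/3)) = -7*(S + S*(3/2)) = -7*(S + 3*S/2) = -35*S/2)
B(k(o(-3, 3)))**2 = (-35/2*0)**2 = 0**2 = 0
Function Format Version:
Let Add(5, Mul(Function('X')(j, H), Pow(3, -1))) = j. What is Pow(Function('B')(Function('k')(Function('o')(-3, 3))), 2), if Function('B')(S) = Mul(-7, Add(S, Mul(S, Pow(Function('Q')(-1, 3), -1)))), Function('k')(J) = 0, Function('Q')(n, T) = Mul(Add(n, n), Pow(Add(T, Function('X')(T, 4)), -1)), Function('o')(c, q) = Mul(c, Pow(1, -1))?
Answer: 0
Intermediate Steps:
Function('X')(j, H) = Add(-15, Mul(3, j))
Function('o')(c, q) = c (Function('o')(c, q) = Mul(c, 1) = c)
Function('Q')(n, T) = Mul(2, n, Pow(Add(-15, Mul(4, T)), -1)) (Function('Q')(n, T) = Mul(Add(n, n), Pow(Add(T, Add(-15, Mul(3, T))), -1)) = Mul(Mul(2, n), Pow(Add(-15, Mul(4, T)), -1)) = Mul(2, n, Pow(Add(-15, Mul(4, T)), -1)))
Function('B')(S) = Mul(Rational(-35, 2), S) (Function('B')(S) = Mul(-7, Add(S, Mul(S, Pow(Mul(2, -1, Pow(Add(-15, Mul(4, 3)), -1)), -1)))) = Mul(-7, Add(S, Mul(S, Pow(Mul(2, -1, Pow(Add(-15, 12), -1)), -1)))) = Mul(-7, Add(S, Mul(S, Pow(Mul(2, -1, Pow(-3, -1)), -1)))) = Mul(-7, Add(S, Mul(S, Pow(Mul(2, -1, Rational(-1, 3)), -1)))) = Mul(-7, Add(S, Mul(S, Pow(Rational(2, 3), -1)))) = Mul(-7, Add(S, Mul(S, Rational(3, 2)))) = Mul(-7, Add(S, Mul(Rational(3, 2), S))) = Mul(-7, Mul(Rational(5, 2), S)) = Mul(Rational(-35, 2), S))
Pow(Function('B')(Function('k')(Function('o')(-3, 3))), 2) = Pow(Mul(Rational(-35, 2), 0), 2) = Pow(0, 2) = 0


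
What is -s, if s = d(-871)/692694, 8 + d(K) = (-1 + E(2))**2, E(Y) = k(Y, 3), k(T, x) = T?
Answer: 7/692694 ≈ 1.0105e-5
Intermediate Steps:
E(Y) = Y
d(K) = -7 (d(K) = -8 + (-1 + 2)**2 = -8 + 1**2 = -8 + 1 = -7)
s = -7/692694 ≈ -1.0105e-5
-s = -1*(-7/692694) = 7/692694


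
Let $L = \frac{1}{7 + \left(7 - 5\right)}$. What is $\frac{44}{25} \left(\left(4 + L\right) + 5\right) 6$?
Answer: $\frac{7216}{75} \approx 96.213$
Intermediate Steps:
$L = \frac{1}{9}$ ($L = \frac{1}{7 + 2} = \frac{1}{9} \approx 0.11111$)
$\frac{44}{25} \left(\left(4 + L\right) + 5\right) 6 = \frac{44}{25} \left(\left(4 + \frac{1}{9}\right) + 5\right) 6 = 44 \cdot \frac{1}{25} \left(\frac{37}{9} + 5\right) 6 = \frac{44}{25} \cdot \frac{82}{9} \cdot 6 = \frac{3608}{225} \cdot 6 = \frac{7216}{75}$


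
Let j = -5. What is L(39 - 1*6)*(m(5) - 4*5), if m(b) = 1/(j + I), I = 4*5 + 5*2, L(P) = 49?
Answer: -24451/25 ≈ -978.04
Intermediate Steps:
I = 30 (I = 20 + 10 = 30)
m(b) = 1/25 (m(b) = 1/(-5 + 30) = 1/25)
L(39 - 1*6)*(m(5) - 4*5) = 49*(1/25 - 4*5) = 49*(1/25 - 1*20) = 49*(1/25 - 20) = 49*(-499/25) = -24451/25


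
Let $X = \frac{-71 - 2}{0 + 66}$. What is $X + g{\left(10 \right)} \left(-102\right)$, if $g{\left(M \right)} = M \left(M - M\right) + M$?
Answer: $- \frac{67393}{66} \approx -1021.1$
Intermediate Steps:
$X = - \frac{73}{66} \approx -1.1061$
$g{\left(M \right)} = M$ ($g{\left(M \right)} = M 0 + M = 0 + M = M$)
$X + g{\left(10 \right)} \left(-102\right) = - \frac{73}{66} + 10 \left(-102\right) = - \frac{73}{66} - 1020 = - \frac{67393}{66}$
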